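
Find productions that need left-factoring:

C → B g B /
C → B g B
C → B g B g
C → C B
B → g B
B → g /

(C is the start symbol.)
Yes, C has productions with common prefix 'B g B'; B has productions with common prefix 'g'

Left-factoring is needed when two productions for the same non-terminal
share a common prefix on the right-hand side.

Productions for C:
  C → B g B /
  C → B g B
  C → B g B g
  C → C B
Productions for B:
  B → g B
  B → g /

Found common prefix 'B g B' in productions for C
Found common prefix 'g' in productions for B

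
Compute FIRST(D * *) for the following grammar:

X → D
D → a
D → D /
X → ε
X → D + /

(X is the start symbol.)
FIRST sets of the non-terminals involved (from the grammar, by fixed-point iteration):
  FIRST(D) = { 'a' }

To compute FIRST(D * *), process the symbols left to right:
Symbol D is a non-terminal. Add FIRST(D) \ {ε} = { 'a' }
D is not nullable (ε ∉ FIRST(D)), so stop here.
FIRST(D * *) = { 'a' }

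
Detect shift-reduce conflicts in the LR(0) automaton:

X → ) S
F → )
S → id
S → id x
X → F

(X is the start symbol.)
Yes — I1: [F → ) .] vs [S → . id]; I5: [S → id .] vs [S → id . x]

A shift-reduce conflict occurs when an LR(0) state has both:
  - a complete (reduce) item [A → α .] (dot at the end), and
  - a shift item [B → β . c γ] (dot before a terminal).

Augment with X' → X and build the canonical LR(0) collection (I0 = CLOSURE({[X' → . X]}), then GOTO on every symbol after a dot until no new states appear). It has 7 states:
  I0: { [F → . )], [X → . ) S], [X → . F], [X' → . X] }  — shift
  I1: { [F → ) .], [S → . id x], [S → . id], [X → ) . S] }  — shift, reduce
  I2: { [X → F .] }  — reduce
  I3: { [X' → X .] }  — accept
  I4: { [X → ) S .] }  — reduce
  I5: { [S → id . x], [S → id .] }  — shift, reduce
  I6: { [S → id x .] }  — reduce

I1 contains reduce item [F → ) .] and shift items [S → . id], [S → . id x] — shift-reduce conflict.
I5 contains reduce item [S → id .] and shift item [S → id . x] — shift-reduce conflict.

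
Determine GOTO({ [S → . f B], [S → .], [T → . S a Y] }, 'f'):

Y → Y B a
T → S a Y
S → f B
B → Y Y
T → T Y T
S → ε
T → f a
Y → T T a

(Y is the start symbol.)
{ [B → . Y Y], [S → . f B], [S → .], [S → f . B], [T → . S a Y], [T → . T Y T], [T → . f a], [Y → . T T a], [Y → . Y B a] }

GOTO(I, 'f') = CLOSURE({ [A → αX.β] : [A → α.Xβ] ∈ I, X = 'f' })

Items with dot before 'f', with the dot advanced:
  [S → . f B] → [S → f . B]
Closure of the advanced items:
  [S → f . B] has the dot before B: add [B → . Y Y]
  [B → . Y Y] has the dot before Y: add [Y → . Y B a], [Y → . T T a]
  [Y → . T T a] has the dot before T: add [T → . S a Y], [T → . T Y T], [T → . f a]
  [T → . S a Y] has the dot before S: add [S → . f B], [S → .]

GOTO = { [B → . Y Y], [S → . f B], [S → .], [S → f . B], [T → . S a Y], [T → . T Y T], [T → . f a], [Y → . T T a], [Y → . Y B a] }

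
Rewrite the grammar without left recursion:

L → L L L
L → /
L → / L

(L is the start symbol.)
L is directly left-recursive. The standard transformation for
  A → A α₁ | ... | A α_m | β₁ | ... | β_n
is
  A  → β₁ A' | ... | β_n A'
  A' → α₁ A' | ... | α_m A' | ε

L → / becomes L → / L'
L → / L becomes L → / L L'
L → L L L becomes L' → L L L'
Add L' → ε

Resulting grammar:
L → / L'
L → / L L'
L' → L L L'
L' → ε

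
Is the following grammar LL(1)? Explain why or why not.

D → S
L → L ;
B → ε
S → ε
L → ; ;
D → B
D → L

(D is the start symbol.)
No. Predict set conflict for D: { $ }

Relevant sets:
  FIRST(S) = { ε }
  FIRST(B) = { ε }
  FIRST(L) = { ';' }
  FOLLOW(D) = { $ }

For D:
  PREDICT(D → S) = { $ }
  PREDICT(D → B) = { $ }
  PREDICT(D → L) = { ';' }
For L:
  PREDICT(L → L ';') = { ';' }
  PREDICT(L → ';' ';') = { ';' }
B, S have a single production, so nothing to check there.

Conflict found: Predict set conflict for D: { $ }
The grammar is NOT LL(1).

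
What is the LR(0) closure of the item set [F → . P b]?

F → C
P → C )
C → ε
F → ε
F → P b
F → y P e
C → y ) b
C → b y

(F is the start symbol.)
To compute CLOSURE, for each item [A → α.Bβ] where B is a non-terminal, add [B → .γ] for all productions B → γ; repeat for the newly added items until nothing changes.

Start with: [F → . P b]
  [F → . P b] has the dot before P: add [P → . C )]
  [P → . C )] has the dot before C: add [C → .], [C → . y ) b], [C → . b y]
No further items can be added.

CLOSURE = { [C → . b y], [C → . y ) b], [C → .], [F → . P b], [P → . C )] }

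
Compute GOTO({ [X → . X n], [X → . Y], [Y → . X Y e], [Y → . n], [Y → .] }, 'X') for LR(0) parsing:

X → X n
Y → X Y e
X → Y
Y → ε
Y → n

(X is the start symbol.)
GOTO(I, 'X') = CLOSURE({ [A → αX.β] : [A → α.Xβ] ∈ I, X = 'X' })

Items with dot before 'X', with the dot advanced:
  [X → . X n] → [X → X . n]
  [Y → . X Y e] → [Y → X . Y e]
Closure of the advanced items:
  [Y → X . Y e] has the dot before Y: add [Y → . X Y e], [Y → .], [Y → . n]
  [Y → . X Y e] has the dot before X: add [X → . X n], [X → . Y]

GOTO = { [X → . X n], [X → . Y], [X → X . n], [Y → . X Y e], [Y → . n], [Y → .], [Y → X . Y e] }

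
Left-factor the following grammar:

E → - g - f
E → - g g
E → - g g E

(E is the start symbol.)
Left-factoring transforms A → αβ₁ | αβ₂ into A → αA' and A' → β₁ | β₂
(α is the longest common prefix among the alternatives). Repeat until
no nonterminal has two alternatives with a common prefix.

Round 1: E has alternatives sharing prefix '- g'. Introduce E': E → - g E'
  Add: E' → - f
  Add: E' → g
  Add: E' → g E

Round 2: E' has alternatives sharing prefix 'g'. Introduce E'': E' → g E''
  Add: E'' → ε
  Add: E'' → E

No remaining common prefixes — done.

Resulting grammar:
E → - g E'
E' → - f
E' → g E''
E'' → ε
E'' → E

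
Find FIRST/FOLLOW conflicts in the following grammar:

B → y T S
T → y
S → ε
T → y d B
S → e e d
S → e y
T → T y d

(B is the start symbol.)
Nullable non-terminals: S.

S: nullable alternative(s) S → ε; FOLLOW(S) = { $, 'e', 'y' }
  S → ε: FIRST \ {ε} = { } — this is the only nullable alternative, skip
  S → e e d: FIRST \ {ε} = { 'e' } — overlaps FOLLOW(S) on { 'e' }: CONFLICT
  S → e y: FIRST \ {ε} = { 'e' } — overlaps FOLLOW(S) on { 'e' }: CONFLICT

B, T have no nullable alternative, so no FIRST/FOLLOW check is needed there.

So the grammar has 2 FIRST/FOLLOW conflicts (marked CONFLICT above).

Answer: Yes. S → e e d with FOLLOW(S) on { 'e' }; S → e y with FOLLOW(S) on { 'e' }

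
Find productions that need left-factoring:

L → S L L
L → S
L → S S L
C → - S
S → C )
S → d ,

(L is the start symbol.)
Left-factoring is needed when two productions for the same non-terminal
share a common prefix on the right-hand side.

Productions for L:
  L → S L L
  L → S
  L → S S L
Productions for S:
  S → C )
  S → d ,

Found common prefix 'S' in productions for L

Answer: Yes, L has productions with common prefix 'S'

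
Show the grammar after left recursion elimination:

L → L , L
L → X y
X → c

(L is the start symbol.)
L → X y L'
L' → , L L'
L' → ε
X → c

L is directly left-recursive. The standard transformation for
  A → A α₁ | ... | A α_m | β₁ | ... | β_n
is
  A  → β₁ A' | ... | β_n A'
  A' → α₁ A' | ... | α_m A' | ε

L → X y becomes L → X y L'
L → L , L becomes L' → , L L'
Add L' → ε

Productions for other non-terminals are unchanged:
  X → c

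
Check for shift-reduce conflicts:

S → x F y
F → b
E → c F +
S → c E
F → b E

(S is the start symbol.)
A shift-reduce conflict occurs when an LR(0) state has both:
  - a complete (reduce) item [A → α .] (dot at the end), and
  - a shift item [B → β . c γ] (dot before a terminal).

Augment with S' → S and build the canonical LR(0) collection (I0 = CLOSURE({[S' → . S]}), then GOTO on every symbol after a dot until no new states appear). It has 12 states:
  I0: { [S → . c E], [S → . x F y], [S' → . S] }  — shift
  I1: { [S' → S .] }  — accept
  I2: { [E → . c F +], [S → c . E] }  — shift
  I3: { [F → . b E], [F → . b], [S → x . F y] }  — shift
  I4: { [S → x F . y] }  — shift
  I5: { [E → . c F +], [F → b . E], [F → b .] }  — shift, reduce
  I6: { [F → b E .] }  — reduce
  I7: { [E → c . F +], [F → . b E], [F → . b] }  — shift
  I8: { [E → c F . +] }  — shift
  I9: { [E → c F + .] }  — reduce
  I10: { [S → x F y .] }  — reduce
  I11: { [S → c E .] }  — reduce

I5 contains reduce item [F → b .] and shift item [E → . c F +] — shift-reduce conflict.

Answer: Yes — I5: [F → b .] vs [E → . c F +]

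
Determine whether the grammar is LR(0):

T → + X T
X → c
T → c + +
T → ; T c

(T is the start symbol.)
Yes, the grammar is LR(0)

A grammar is LR(0) if no state in the canonical LR(0) collection has:
  - both a shift item (dot before a terminal) and a complete item (shift-reduce conflict), or
  - two or more complete items (reduce-reduce conflict; the accept item [T' → T .] counts as a complete item here).

Augment with T' → T and build the canonical LR(0) collection (I0 = CLOSURE({[T' → . T]}), then GOTO on every symbol after a dot until no new states appear). It has 12 states:
  I0: { [T → . + X T], [T → . ; T c], [T → . c + +], [T' → . T] }  — shift
  I1: { [T → + . X T], [X → . c] }  — shift
  I2: { [T → . + X T], [T → . ; T c], [T → . c + +], [T → ; . T c] }  — shift
  I3: { [T' → T .] }  — accept
  I4: { [T → c . + +] }  — shift
  I5: { [T → c + . +] }  — shift
  I6: { [T → c + + .] }  — reduce
  I7: { [T → ; T . c] }  — shift
  I8: { [T → ; T c .] }  — reduce
  I9: { [T → + X . T], [T → . + X T], [T → . ; T c], [T → . c + +] }  — shift
  I10: { [X → c .] }  — reduce
  I11: { [T → + X T .] }  — reduce

Every state is either a pure shift/goto state or contains exactly one complete item and nothing to shift — no conflicts. The grammar is LR(0).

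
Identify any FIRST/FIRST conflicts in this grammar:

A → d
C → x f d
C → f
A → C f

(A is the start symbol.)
No FIRST/FIRST conflicts.

A FIRST/FIRST conflict occurs when two productions N → α and N → β for the same non-terminal have FIRST(α) ∩ FIRST(β) ≠ ∅ (with ε ∈ FIRST of a nullable right-hand side, so two nullable alternatives also conflict).

FIRST sets of the non-terminals at (or reachable through a nullable prefix from) the front of some alternative:
  FIRST(C) = { 'f', 'x' }

Productions for A:
  A → d: FIRST = { 'd' }
  A → C f: FIRST = { 'f', 'x' }
Productions for C:
  C → x f d: FIRST = { 'x' }
  C → f: FIRST = { 'f' }

All alternatives of each non-terminal have pairwise disjoint FIRST sets.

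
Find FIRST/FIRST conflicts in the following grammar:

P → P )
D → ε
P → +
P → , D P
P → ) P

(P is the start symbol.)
Yes. P → P ')' / P → '+' on { '+' }; P → P ')' / P → ',' D P on { ',' }; P → P ')' / P → ')' P on { ')' }

A FIRST/FIRST conflict occurs when two productions N → α and N → β for the same non-terminal have FIRST(α) ∩ FIRST(β) ≠ ∅ (with ε ∈ FIRST of a nullable right-hand side, so two nullable alternatives also conflict).

FIRST sets of the non-terminals at (or reachable through a nullable prefix from) the front of some alternative:
  FIRST(P) = { ')', '+', ',' }

Productions for P:
  P → P ): FIRST = { ')', '+', ',' }
  P → +: FIRST = { '+' }
  P → , D P: FIRST = { ',' }
  P → ) P: FIRST = { ')' }
D has only one production, so no FIRST/FIRST conflict is possible there.

Conflict for P: P → P ) and P → +
  Overlap: { '+' }
Conflict for P: P → P ) and P → , D P
  Overlap: { ',' }
Conflict for P: P → P ) and P → ) P
  Overlap: { ')' }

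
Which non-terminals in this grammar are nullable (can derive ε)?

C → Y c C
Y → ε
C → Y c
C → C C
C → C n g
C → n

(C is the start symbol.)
A non-terminal is nullable if it can derive ε (the empty string): either it has an ε-production, or it has a production whose right-hand side consists entirely of nullable non-terminals.

ε-productions: Y → ε
So Y is immediately nullable.
No further non-terminal can be added: every production for the remaining non-terminals contains a terminal or a non-nullable non-terminal.
Nullable = { 'Y' }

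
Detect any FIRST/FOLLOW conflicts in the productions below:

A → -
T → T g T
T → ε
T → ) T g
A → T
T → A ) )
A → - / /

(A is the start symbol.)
A FIRST/FOLLOW conflict occurs when a non-terminal N has a nullable alternative N → β (β ⇒* ε) and another alternative N → α with FIRST(α) ∩ FOLLOW(N) ≠ ∅: on such a lookahead the parser cannot decide between expanding α and letting N vanish via β.

Nullable non-terminals: A, T.
FIRST sets used below: FIRST(T) = { ')', '-', 'g', ε }, FIRST(A) = { ')', '-', 'g', ε }

A: nullable alternative(s) A → T; FOLLOW(A) = { $, ')' }
  A → -: FIRST \ {ε} = { '-' } — disjoint from FOLLOW(A)
  A → T: FIRST \ {ε} = { ')', '-', 'g' } — this is the only nullable alternative, skip
  A → - / /: FIRST \ {ε} = { '-' } — disjoint from FOLLOW(A)

T: nullable alternative(s) T → ε; FOLLOW(T) = { $, ')', 'g' }
  T → T g T: FIRST \ {ε} = { ')', '-', 'g' } — overlaps FOLLOW(T) on { ')', 'g' }: CONFLICT
  T → ε: FIRST \ {ε} = { } — this is the only nullable alternative, skip
  T → ) T g: FIRST \ {ε} = { ')' } — overlaps FOLLOW(T) on { ')' }: CONFLICT
  T → A ) ): FIRST \ {ε} = { ')', '-', 'g' } — overlaps FOLLOW(T) on { ')', 'g' }: CONFLICT

So the grammar has 3 FIRST/FOLLOW conflicts (marked CONFLICT above).

Answer: Yes. T → T g T with FOLLOW(T) on { ')', 'g' }; T → ')' T g with FOLLOW(T) on { ')' }; T → A ')' ')' with FOLLOW(T) on { ')', 'g' }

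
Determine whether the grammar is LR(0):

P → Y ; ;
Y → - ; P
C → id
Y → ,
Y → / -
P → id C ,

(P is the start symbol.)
Yes, the grammar is LR(0)

A grammar is LR(0) if no state in the canonical LR(0) collection has:
  - both a shift item (dot before a terminal) and a complete item (shift-reduce conflict), or
  - two or more complete items (reduce-reduce conflict; the accept item [P' → P .] counts as a complete item here).

Augment with P' → P and build the canonical LR(0) collection (I0 = CLOSURE({[P' → . P]}), then GOTO on every symbol after a dot until no new states appear). It has 15 states:
  I0: { [P → . Y ; ;], [P → . id C ,], [P' → . P], [Y → . ,], [Y → . - ; P], [Y → . / -] }  — shift
  I1: { [Y → , .] }  — reduce
  I2: { [Y → - . ; P] }  — shift
  I3: { [Y → / . -] }  — shift
  I4: { [P' → P .] }  — accept
  I5: { [P → Y . ; ;] }  — shift
  I6: { [C → . id], [P → id . C ,] }  — shift
  I7: { [P → id C . ,] }  — shift
  I8: { [C → id .] }  — reduce
  I9: { [P → id C , .] }  — reduce
  I10: { [P → Y ; . ;] }  — shift
  I11: { [P → Y ; ; .] }  — reduce
  I12: { [Y → / - .] }  — reduce
  I13: { [P → . Y ; ;], [P → . id C ,], [Y → - ; . P], [Y → . ,], [Y → . - ; P], [Y → . / -] }  — shift
  I14: { [Y → - ; P .] }  — reduce

Every state is either a pure shift/goto state or contains exactly one complete item and nothing to shift — no conflicts. The grammar is LR(0).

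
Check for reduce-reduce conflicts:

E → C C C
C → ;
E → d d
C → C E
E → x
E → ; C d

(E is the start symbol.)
No reduce-reduce conflicts

A reduce-reduce conflict occurs when an LR(0) state has two complete items [A → α .] and [B → β .] — both call for a reduction, and with no lookahead the parser cannot choose between them.

Augment with E' → E and build the canonical LR(0) collection (I0 = CLOSURE({[E' → . E]}), then GOTO on every symbol after a dot until no new states appear). It has 13 states:
  I0: { [C → . ;], [C → . C E], [E → . ; C d], [E → . C C C], [E → . d d], [E → . x], [E' → . E] }  — shift
  I1: { [C → . ;], [C → . C E], [C → ; .], [E → ; . C d] }  — shift, reduce
  I2: { [C → . ;], [C → . C E], [C → C . E], [E → . ; C d], [E → . C C C], [E → . d d], [E → . x], [E → C . C C] }  — shift
  I3: { [E' → E .] }  — accept
  I4: { [E → d . d] }  — shift
  I5: { [E → x .] }  — reduce
  I6: { [E → d d .] }  — reduce
  I7: { [C → . ;], [C → . C E], [C → C . E], [E → . ; C d], [E → . C C C], [E → . d d], [E → . x], [E → C . C C], [E → C C . C] }  — shift
  I8: { [C → C E .] }  — reduce
  I9: { [C → . ;], [C → . C E], [C → C . E], [E → . ; C d], [E → . C C C], [E → . d d], [E → . x], [E → C . C C], [E → C C . C], [E → C C C .] }  — shift, reduce
  I10: { [C → ; .] }  — reduce
  I11: { [C → . ;], [C → . C E], [C → C . E], [E → . ; C d], [E → . C C C], [E → . d d], [E → . x], [E → ; C . d] }  — shift
  I12: { [E → ; C d .], [E → d . d] }  — shift, reduce

No state contains more than one complete item.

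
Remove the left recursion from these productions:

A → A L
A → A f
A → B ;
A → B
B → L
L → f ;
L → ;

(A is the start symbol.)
A → B ; A'
A → B A'
A' → L A'
A' → f A'
A' → ε
B → L
L → f ;
L → ;

A is directly left-recursive. The standard transformation for
  A → A α₁ | ... | A α_m | β₁ | ... | β_n
is
  A  → β₁ A' | ... | β_n A'
  A' → α₁ A' | ... | α_m A' | ε

A → B ; becomes A → B ; A'
A → B becomes A → B A'
A → A L becomes A' → L A'
A → A f becomes A' → f A'
Add A' → ε

Productions for other non-terminals are unchanged:
  B → L
  L → f ;
  L → ;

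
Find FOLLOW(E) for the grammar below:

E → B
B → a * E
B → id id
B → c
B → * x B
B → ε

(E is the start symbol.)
E is the start symbol, so $ ∈ FOLLOW(E).
In B → a * E: E is at the end, add FOLLOW(B)

The FOLLOW sets referred to above (computed the same way, to a fixed point):
  FOLLOW(B) = { $ }

Taking the union: FOLLOW(E) = { $ }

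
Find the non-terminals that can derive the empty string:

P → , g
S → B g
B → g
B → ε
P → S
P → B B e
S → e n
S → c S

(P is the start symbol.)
{ 'B' }

A non-terminal is nullable if it can derive ε (the empty string): either it has an ε-production, or it has a production whose right-hand side consists entirely of nullable non-terminals.

ε-productions: B → ε
So B is immediately nullable.
No further non-terminal can be added: every production for the remaining non-terminals contains a terminal or a non-nullable non-terminal.
Nullable = { 'B' }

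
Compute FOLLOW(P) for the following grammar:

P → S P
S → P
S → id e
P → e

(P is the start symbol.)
P is the start symbol, so $ ∈ FOLLOW(P).
In P → S P: P is at the end; this adds FOLLOW(P) to itself — nothing new
In S → P: P is at the end, add FOLLOW(S)

The FOLLOW sets referred to above (computed the same way, to a fixed point):
  FOLLOW(S) = { 'e', 'id' }

Taking the union: FOLLOW(P) = { $, 'e', 'id' }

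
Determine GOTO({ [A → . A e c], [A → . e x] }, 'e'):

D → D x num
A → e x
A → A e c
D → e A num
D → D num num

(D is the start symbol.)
GOTO(I, 'e') = CLOSURE({ [A → αX.β] : [A → α.Xβ] ∈ I, X = 'e' })

Items with dot before 'e', with the dot advanced:
  [A → . e x] → [A → e . x]
Closure adds nothing (no advanced item has the dot before a non-terminal).

GOTO = { [A → e . x] }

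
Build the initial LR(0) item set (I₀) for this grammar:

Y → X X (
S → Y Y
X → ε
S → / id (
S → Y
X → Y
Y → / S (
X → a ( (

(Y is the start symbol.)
{ [X → . Y], [X → . a ( (], [X → .], [Y → . / S (], [Y → . X X (], [Y' → . Y] }

First, augment the grammar with Y' → Y
I₀ = CLOSURE({ [Y' → . Y] }):
  [Y' → . Y] has the dot before Y: add [Y → . X X (], [Y → . / S (]
  [Y → . X X (] has the dot before X: add [X → .], [X → . Y], [X → . a ( (]
No further items can be added.

I₀ = { [X → . Y], [X → . a ( (], [X → .], [Y → . / S (], [Y → . X X (], [Y' → . Y] }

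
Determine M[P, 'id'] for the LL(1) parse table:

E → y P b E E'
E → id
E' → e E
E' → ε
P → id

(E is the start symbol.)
P → id

To find M[P, 'id'], we find productions for P where 'id' is in the predict set (PREDICT(N → α) = (FIRST(α) \ {ε}) ∪ (FOLLOW(N) if α ⇒* ε)).

P → id: PREDICT = { 'id' }
  'id' is in predict set, so this production goes in M[P, 'id']

M[P, 'id'] = P → id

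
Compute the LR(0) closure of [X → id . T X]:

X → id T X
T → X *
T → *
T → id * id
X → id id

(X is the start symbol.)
{ [T → . *], [T → . X *], [T → . id * id], [X → . id T X], [X → . id id], [X → id . T X] }

Start with: [X → id . T X]
  [X → id . T X] has the dot before T: add [T → . X *], [T → . *], [T → . id * id]
  [T → . X *] has the dot before X: add [X → . id T X], [X → . id id]
No further items can be added.

CLOSURE = { [T → . *], [T → . X *], [T → . id * id], [X → . id T X], [X → . id id], [X → id . T X] }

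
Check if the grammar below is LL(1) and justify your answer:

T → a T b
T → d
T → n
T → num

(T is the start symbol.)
A grammar is LL(1) if for each non-terminal N with multiple productions, the predict sets of those productions are pairwise disjoint, where PREDICT(N → α) = (FIRST(α) \ {ε}) ∪ (FOLLOW(N) if α ⇒* ε).

For T:
  PREDICT(T → a T b) = { 'a' }
  PREDICT(T → d) = { 'd' }
  PREDICT(T → n) = { 'n' }
  PREDICT(T → num) = { 'num' }

All predict sets are disjoint. The grammar IS LL(1).

Answer: Yes, the grammar is LL(1).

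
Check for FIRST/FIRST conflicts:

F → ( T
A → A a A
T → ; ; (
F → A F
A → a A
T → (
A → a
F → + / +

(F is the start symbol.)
Yes. A → A a A / A → a A on { 'a' }; A → A a A / A → a on { 'a' }; A → a A / A → a on { 'a' }

FIRST sets of the non-terminals at (or reachable through a nullable prefix from) the front of some alternative:
  FIRST(A) = { 'a' }

Productions for F:
  F → ( T: FIRST = { '(' }
  F → A F: FIRST = { 'a' }
  F → + / +: FIRST = { '+' }
Productions for A:
  A → A a A: FIRST = { 'a' }
  A → a A: FIRST = { 'a' }
  A → a: FIRST = { 'a' }
Productions for T:
  T → ; ; (: FIRST = { ';' }
  T → (: FIRST = { '(' }

Conflict for A: A → A a A and A → a A
  Overlap: { 'a' }
Conflict for A: A → A a A and A → a
  Overlap: { 'a' }
Conflict for A: A → a A and A → a
  Overlap: { 'a' }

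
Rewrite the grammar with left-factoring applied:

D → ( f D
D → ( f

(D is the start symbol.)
D → ( f D'
D' → D
D' → ε

Left-factoring transforms A → αβ₁ | αβ₂ into A → αA' and A' → β₁ | β₂
(α is the longest common prefix among the alternatives). Repeat until
no nonterminal has two alternatives with a common prefix.

Round 1: D has alternatives sharing prefix '( f'. Introduce D': D → ( f D'
  Add: D' → D
  Add: D' → ε

No remaining common prefixes — done.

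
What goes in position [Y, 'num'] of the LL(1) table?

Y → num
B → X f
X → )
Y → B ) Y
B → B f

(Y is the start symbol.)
To find M[Y, 'num'], we find productions for Y where 'num' is in the predict set (PREDICT(N → α) = (FIRST(α) \ {ε}) ∪ (FOLLOW(N) if α ⇒* ε)).

Relevant sets:
  FIRST(B) = { ')' }

Y → num: PREDICT = { 'num' }
  'num' is in predict set, so this production goes in M[Y, 'num']
Y → B ) Y: PREDICT = { ')' }

M[Y, 'num'] = Y → num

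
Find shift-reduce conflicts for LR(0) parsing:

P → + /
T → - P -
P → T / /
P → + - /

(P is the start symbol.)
A shift-reduce conflict occurs when an LR(0) state has both:
  - a complete (reduce) item [A → α .] (dot at the end), and
  - a shift item [B → β . c γ] (dot before a terminal).

Augment with P' → P and build the canonical LR(0) collection (I0 = CLOSURE({[P' → . P]}), then GOTO on every symbol after a dot until no new states appear). It has 12 states:
  I0: { [P → . + - /], [P → . + /], [P → . T / /], [P' → . P], [T → . - P -] }  — shift
  I1: { [P → + . - /], [P → + . /] }  — shift
  I2: { [P → . + - /], [P → . + /], [P → . T / /], [T → - . P -], [T → . - P -] }  — shift
  I3: { [P' → P .] }  — accept
  I4: { [P → T . / /] }  — shift
  I5: { [P → T / . /] }  — shift
  I6: { [P → T / / .] }  — reduce
  I7: { [T → - P . -] }  — shift
  I8: { [T → - P - .] }  — reduce
  I9: { [P → + - . /] }  — shift
  I10: { [P → + / .] }  — reduce
  I11: { [P → + - / .] }  — reduce

No state contains both a complete item and a shift item.

Answer: No shift-reduce conflicts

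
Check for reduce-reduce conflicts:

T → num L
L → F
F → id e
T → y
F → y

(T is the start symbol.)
No reduce-reduce conflicts

Augment with T' → T and build the canonical LR(0) collection (I0 = CLOSURE({[T' → . T]}), then GOTO on every symbol after a dot until no new states appear). It has 9 states:
  I0: { [T → . num L], [T → . y], [T' → . T] }  — shift
  I1: { [T' → T .] }  — accept
  I2: { [F → . id e], [F → . y], [L → . F], [T → num . L] }  — shift
  I3: { [T → y .] }  — reduce
  I4: { [L → F .] }  — reduce
  I5: { [T → num L .] }  — reduce
  I6: { [F → id . e] }  — shift
  I7: { [F → y .] }  — reduce
  I8: { [F → id e .] }  — reduce

No state contains more than one complete item.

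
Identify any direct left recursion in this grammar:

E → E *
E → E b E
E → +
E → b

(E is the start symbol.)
Yes, E is left-recursive

Direct left recursion occurs when N → N α for some non-terminal N (the right-hand side begins with the left-hand side itself).

E → E *: LEFT RECURSIVE (starts with E)
E → E b E: LEFT RECURSIVE (starts with E)
E → +: starts with '+'
E → b: starts with b

The grammar has direct left recursion on: E.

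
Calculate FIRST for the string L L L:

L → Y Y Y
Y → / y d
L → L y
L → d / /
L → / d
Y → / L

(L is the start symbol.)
FIRST sets of the non-terminals involved (from the grammar, by fixed-point iteration):
  FIRST(L) = { '/', 'd' }

To compute FIRST(L L L), process the symbols left to right:
Symbol L is a non-terminal. Add FIRST(L) \ {ε} = { '/', 'd' }
L is not nullable (ε ∉ FIRST(L)), so stop here.
FIRST(L L L) = { '/', 'd' }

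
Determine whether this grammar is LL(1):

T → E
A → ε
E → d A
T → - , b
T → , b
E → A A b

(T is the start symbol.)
A grammar is LL(1) if for each non-terminal N with multiple productions, the predict sets of those productions are pairwise disjoint, where PREDICT(N → α) = (FIRST(α) \ {ε}) ∪ (FOLLOW(N) if α ⇒* ε).

Relevant sets:
  FIRST(E) = { 'b', 'd' }
  FIRST(A) = { ε }

For T:
  PREDICT(T → E) = { 'b', 'd' }
  PREDICT(T → '-' ',' b) = { '-' }
  PREDICT(T → ',' b) = { ',' }
For E:
  PREDICT(E → d A) = { 'd' }
  PREDICT(E → A A b) = { 'b' }
A has a single production, so nothing to check there.

All predict sets are disjoint. The grammar IS LL(1).

Answer: Yes, the grammar is LL(1).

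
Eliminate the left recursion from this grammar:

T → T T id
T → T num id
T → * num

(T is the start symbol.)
T → * num T'
T' → T id T'
T' → num id T'
T' → ε

T is directly left-recursive. The standard transformation for
  A → A α₁ | ... | A α_m | β₁ | ... | β_n
is
  A  → β₁ A' | ... | β_n A'
  A' → α₁ A' | ... | α_m A' | ε

T → * num becomes T → * num T'
T → T T id becomes T' → T id T'
T → T num id becomes T' → num id T'
Add T' → ε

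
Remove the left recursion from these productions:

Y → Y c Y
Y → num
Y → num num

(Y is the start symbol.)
Y is directly left-recursive. The standard transformation for
  A → A α₁ | ... | A α_m | β₁ | ... | β_n
is
  A  → β₁ A' | ... | β_n A'
  A' → α₁ A' | ... | α_m A' | ε

Y → num becomes Y → num Y'
Y → num num becomes Y → num num Y'
Y → Y c Y becomes Y' → c Y Y'
Add Y' → ε

Resulting grammar:
Y → num Y'
Y → num num Y'
Y' → c Y Y'
Y' → ε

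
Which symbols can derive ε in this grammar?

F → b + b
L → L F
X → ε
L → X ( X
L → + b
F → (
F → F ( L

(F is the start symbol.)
A non-terminal is nullable if it can derive ε (the empty string): either it has an ε-production, or it has a production whose right-hand side consists entirely of nullable non-terminals.

ε-productions: X → ε
So X is immediately nullable.
No further non-terminal can be added: every production for the remaining non-terminals contains a terminal or a non-nullable non-terminal.
Nullable = { 'X' }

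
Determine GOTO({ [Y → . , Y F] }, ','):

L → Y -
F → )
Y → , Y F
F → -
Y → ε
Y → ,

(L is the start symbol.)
GOTO(I, ',') = CLOSURE({ [A → αX.β] : [A → α.Xβ] ∈ I, X = ',' })

Items with dot before ',', with the dot advanced:
  [Y → . , Y F] → [Y → , . Y F]
Closure of the advanced items:
  [Y → , . Y F] has the dot before Y: add [Y → . , Y F], [Y → .], [Y → . ,]

GOTO = { [Y → , . Y F], [Y → . , Y F], [Y → . ,], [Y → .] }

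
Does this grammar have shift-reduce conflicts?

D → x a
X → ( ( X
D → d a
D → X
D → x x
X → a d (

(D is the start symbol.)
No shift-reduce conflicts

A shift-reduce conflict occurs when an LR(0) state has both:
  - a complete (reduce) item [A → α .] (dot at the end), and
  - a shift item [B → β . c γ] (dot before a terminal).

Augment with D' → D and build the canonical LR(0) collection (I0 = CLOSURE({[D' → . D]}), then GOTO on every symbol after a dot until no new states appear). It has 14 states:
  I0: { [D → . X], [D → . d a], [D → . x a], [D → . x x], [D' → . D], [X → . ( ( X], [X → . a d (] }  — shift
  I1: { [X → ( . ( X] }  — shift
  I2: { [D' → D .] }  — accept
  I3: { [D → X .] }  — reduce
  I4: { [X → a . d (] }  — shift
  I5: { [D → d . a] }  — shift
  I6: { [D → x . a], [D → x . x] }  — shift
  I7: { [D → x a .] }  — reduce
  I8: { [D → x x .] }  — reduce
  I9: { [D → d a .] }  — reduce
  I10: { [X → a d . (] }  — shift
  I11: { [X → a d ( .] }  — reduce
  I12: { [X → ( ( . X], [X → . ( ( X], [X → . a d (] }  — shift
  I13: { [X → ( ( X .] }  — reduce

No state contains both a complete item and a shift item.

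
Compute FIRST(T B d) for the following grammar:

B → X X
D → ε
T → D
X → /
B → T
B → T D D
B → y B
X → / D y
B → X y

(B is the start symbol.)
{ '/', 'd', 'y' }

FIRST sets of the non-terminals involved (from the grammar, by fixed-point iteration):
  FIRST(T) = { ε }
  FIRST(B) = { '/', 'y', ε }

To compute FIRST(T B d), process the symbols left to right:
Symbol T is a non-terminal. Add FIRST(T) \ {ε} = { }
T is nullable (ε ∈ FIRST(T)), continue to the next symbol.
Symbol B is a non-terminal. Add FIRST(B) \ {ε} = { '/', 'y' }
B is nullable (ε ∈ FIRST(B)), continue to the next symbol.
Symbol d is a terminal. Add 'd' and stop.
FIRST(T B d) = { '/', 'd', 'y' }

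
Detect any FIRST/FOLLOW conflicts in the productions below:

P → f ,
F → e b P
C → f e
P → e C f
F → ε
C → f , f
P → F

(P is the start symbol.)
A FIRST/FOLLOW conflict occurs when a non-terminal N has a nullable alternative N → β (β ⇒* ε) and another alternative N → α with FIRST(α) ∩ FOLLOW(N) ≠ ∅: on such a lookahead the parser cannot decide between expanding α and letting N vanish via β.

Nullable non-terminals: F, P.
FIRST sets used below: FIRST(F) = { 'e', ε }

F: nullable alternative(s) F → ε; FOLLOW(F) = { $ }
  F → e b P: FIRST \ {ε} = { 'e' } — disjoint from FOLLOW(F)
  F → ε: FIRST \ {ε} = { } — this is the only nullable alternative, skip

P: nullable alternative(s) P → F; FOLLOW(P) = { $ }
  P → f ,: FIRST \ {ε} = { 'f' } — disjoint from FOLLOW(P)
  P → e C f: FIRST \ {ε} = { 'e' } — disjoint from FOLLOW(P)
  P → F: FIRST \ {ε} = { 'e' } — this is the only nullable alternative, skip

C has no nullable alternative, so no FIRST/FOLLOW check is needed there.

No FIRST/FOLLOW conflicts found.

Answer: No FIRST/FOLLOW conflicts.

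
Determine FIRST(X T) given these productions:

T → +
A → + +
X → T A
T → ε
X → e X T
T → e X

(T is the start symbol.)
FIRST sets of the non-terminals involved (from the grammar, by fixed-point iteration):
  FIRST(X) = { '+', 'e' }

To compute FIRST(X T), process the symbols left to right:
Symbol X is a non-terminal. Add FIRST(X) \ {ε} = { '+', 'e' }
X is not nullable (ε ∉ FIRST(X)), so stop here.
FIRST(X T) = { '+', 'e' }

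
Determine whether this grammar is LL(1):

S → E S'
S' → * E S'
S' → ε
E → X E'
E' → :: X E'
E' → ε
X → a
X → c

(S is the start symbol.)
Yes, the grammar is LL(1).

A grammar is LL(1) if for each non-terminal N with multiple productions, the predict sets of those productions are pairwise disjoint, where PREDICT(N → α) = (FIRST(α) \ {ε}) ∪ (FOLLOW(N) if α ⇒* ε).

Relevant sets:
  FOLLOW(S') = { $ }
  FOLLOW(E') = { $, '*' }

For S':
  PREDICT(S' → '*' E S') = { '*' }
  PREDICT(S' → ε) = { $ }
For E':
  PREDICT(E' → :: X E') = { '::' }
  PREDICT(E' → ε) = { $, '*' }
For X:
  PREDICT(X → a) = { 'a' }
  PREDICT(X → c) = { 'c' }
S, E have a single production, so nothing to check there.

All predict sets are disjoint. The grammar IS LL(1).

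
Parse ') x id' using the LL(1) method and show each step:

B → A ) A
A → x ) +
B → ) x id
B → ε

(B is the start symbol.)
LL(1) parsing maintains a stack (initially the start symbol over $) and the input. At each step: if the stack top is a terminal, match it against the current input token; if it is a non-terminal N, replace it with the RHS of M[N, lookahead] (the unique production whose predict set contains the lookahead).

Stack is shown with the top on the left.

Stack     Input     Action
--------------------------
B $       ) x id $  output B → ) x id
) x id $  ) x id $  match ')'
x id $    x id $    match 'x'
id $      id $      match 'id'
$         $         accept

The string is accepted.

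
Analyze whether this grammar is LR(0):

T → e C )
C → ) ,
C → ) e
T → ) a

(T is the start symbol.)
A grammar is LR(0) if no state in the canonical LR(0) collection has:
  - both a shift item (dot before a terminal) and a complete item (shift-reduce conflict), or
  - two or more complete items (reduce-reduce conflict; the accept item [T' → T .] counts as a complete item here).

Augment with T' → T and build the canonical LR(0) collection (I0 = CLOSURE({[T' → . T]}), then GOTO on every symbol after a dot until no new states appear). It has 10 states:
  I0: { [T → . ) a], [T → . e C )], [T' → . T] }  — shift
  I1: { [T → ) . a] }  — shift
  I2: { [T' → T .] }  — accept
  I3: { [C → . ) ,], [C → . ) e], [T → e . C )] }  — shift
  I4: { [C → ) . ,], [C → ) . e] }  — shift
  I5: { [T → e C . )] }  — shift
  I6: { [T → e C ) .] }  — reduce
  I7: { [C → ) , .] }  — reduce
  I8: { [C → ) e .] }  — reduce
  I9: { [T → ) a .] }  — reduce

Every state is either a pure shift/goto state or contains exactly one complete item and nothing to shift — no conflicts. The grammar is LR(0).

Answer: Yes, the grammar is LR(0)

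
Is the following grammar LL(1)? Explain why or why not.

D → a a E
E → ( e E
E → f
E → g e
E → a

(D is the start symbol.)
Yes, the grammar is LL(1).

A grammar is LL(1) if for each non-terminal N with multiple productions, the predict sets of those productions are pairwise disjoint, where PREDICT(N → α) = (FIRST(α) \ {ε}) ∪ (FOLLOW(N) if α ⇒* ε).

For E:
  PREDICT(E → '(' e E) = { '(' }
  PREDICT(E → f) = { 'f' }
  PREDICT(E → g e) = { 'g' }
  PREDICT(E → a) = { 'a' }
D has a single production, so nothing to check there.

All predict sets are disjoint. The grammar IS LL(1).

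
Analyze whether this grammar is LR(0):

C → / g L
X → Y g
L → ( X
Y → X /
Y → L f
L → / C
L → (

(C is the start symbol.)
No. Shift-reduce conflict between [L → ( .] and [L → . (]

Augment with C' → C and build the canonical LR(0) collection (I0 = CLOSURE({[C' → . C]}), then GOTO on every symbol after a dot until no new states appear). It has 14 states:
  I0: { [C → . / g L], [C' → . C] }  — shift
  I1: { [C → / . g L] }  — shift
  I2: { [C' → C .] }  — accept
  I3: { [C → / g . L], [L → . ( X], [L → . (], [L → . / C] }  — shift
  I4: { [L → ( . X], [L → ( .], [L → . ( X], [L → . (], [L → . / C], [X → . Y g], [Y → . L f], [Y → . X /] }  — shift, reduce
  I5: { [C → . / g L], [L → / . C] }  — shift
  I6: { [C → / g L .] }  — reduce
  I7: { [L → / C .] }  — reduce
  I8: { [Y → L . f] }  — shift
  I9: { [L → ( X .], [Y → X . /] }  — shift, reduce
  I10: { [X → Y . g] }  — shift
  I11: { [X → Y g .] }  — reduce
  I12: { [Y → X / .] }  — reduce
  I13: { [Y → L f .] }  — reduce

Conflict in state I4:
  Shift-reduce conflict between [L → ( .] and [L → . (]
So the grammar is NOT LR(0).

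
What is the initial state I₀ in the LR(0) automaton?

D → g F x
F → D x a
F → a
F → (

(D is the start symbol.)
First, augment the grammar with D' → D
I₀ = CLOSURE({ [D' → . D] }):
  [D' → . D] has the dot before D: add [D → . g F x]
No further items can be added.

I₀ = { [D → . g F x], [D' → . D] }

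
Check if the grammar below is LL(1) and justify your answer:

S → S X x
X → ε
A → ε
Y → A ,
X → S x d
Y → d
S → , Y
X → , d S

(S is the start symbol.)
No. Predict set conflict for S: { ',' }

A grammar is LL(1) if for each non-terminal N with multiple productions, the predict sets of those productions are pairwise disjoint, where PREDICT(N → α) = (FIRST(α) \ {ε}) ∪ (FOLLOW(N) if α ⇒* ε).

Relevant sets:
  FIRST(S) = { ',' }
  FIRST(A) = { ε }
  FOLLOW(X) = { 'x' }

For S:
  PREDICT(S → S X x) = { ',' }
  PREDICT(S → ',' Y) = { ',' }
For X:
  PREDICT(X → ε) = { 'x' }
  PREDICT(X → S x d) = { ',' }
  PREDICT(X → ',' d S) = { ',' }
For Y:
  PREDICT(Y → A ',') = { ',' }
  PREDICT(Y → d) = { 'd' }
A has a single production, so nothing to check there.

Conflict found: Predict set conflict for S: { ',' }
The grammar is NOT LL(1).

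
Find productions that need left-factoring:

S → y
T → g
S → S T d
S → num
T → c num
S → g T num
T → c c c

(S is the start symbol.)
Left-factoring is needed when two productions for the same non-terminal
share a common prefix on the right-hand side.

Productions for S:
  S → y
  S → S T d
  S → num
  S → g T num
Productions for T:
  T → g
  T → c num
  T → c c c

Found common prefix 'c' in productions for T

Answer: Yes, T has productions with common prefix 'c'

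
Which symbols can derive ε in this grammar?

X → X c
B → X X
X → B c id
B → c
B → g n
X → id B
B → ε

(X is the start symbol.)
A non-terminal is nullable if it can derive ε (the empty string): either it has an ε-production, or it has a production whose right-hand side consists entirely of nullable non-terminals.

ε-productions: B → ε
So B is immediately nullable.
No further non-terminal can be added: every production for the remaining non-terminals contains a terminal or a non-nullable non-terminal.
Nullable = { 'B' }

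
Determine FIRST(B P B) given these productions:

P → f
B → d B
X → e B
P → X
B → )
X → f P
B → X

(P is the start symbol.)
FIRST sets of the non-terminals involved (from the grammar, by fixed-point iteration):
  FIRST(B) = { ')', 'd', 'e', 'f' }

To compute FIRST(B P B), process the symbols left to right:
Symbol B is a non-terminal. Add FIRST(B) \ {ε} = { ')', 'd', 'e', 'f' }
B is not nullable (ε ∉ FIRST(B)), so stop here.
FIRST(B P B) = { ')', 'd', 'e', 'f' }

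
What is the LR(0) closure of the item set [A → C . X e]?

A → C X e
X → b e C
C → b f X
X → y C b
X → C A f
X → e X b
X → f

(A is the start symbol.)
{ [A → C . X e], [C → . b f X], [X → . C A f], [X → . b e C], [X → . e X b], [X → . f], [X → . y C b] }

To compute CLOSURE, for each item [A → α.Bβ] where B is a non-terminal, add [B → .γ] for all productions B → γ; repeat for the newly added items until nothing changes.

Start with: [A → C . X e]
  [A → C . X e] has the dot before X: add [X → . b e C], [X → . y C b], [X → . C A f], [X → . e X b], [X → . f]
  [X → . C A f] has the dot before C: add [C → . b f X]
No further items can be added.

CLOSURE = { [A → C . X e], [C → . b f X], [X → . C A f], [X → . b e C], [X → . e X b], [X → . f], [X → . y C b] }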